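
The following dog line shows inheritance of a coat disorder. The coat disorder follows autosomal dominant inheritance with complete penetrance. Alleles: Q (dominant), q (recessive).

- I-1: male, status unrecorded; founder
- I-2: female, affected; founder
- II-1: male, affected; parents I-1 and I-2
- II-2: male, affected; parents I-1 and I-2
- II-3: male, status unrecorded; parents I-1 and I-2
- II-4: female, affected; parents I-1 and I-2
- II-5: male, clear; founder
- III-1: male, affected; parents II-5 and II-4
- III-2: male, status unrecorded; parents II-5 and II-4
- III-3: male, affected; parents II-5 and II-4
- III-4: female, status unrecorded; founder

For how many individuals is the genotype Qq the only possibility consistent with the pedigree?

Obligate heterozygotes: III-1 is affected so carries Q and received q from II-5 (qq), so III-1 is Qq; III-3 is affected so carries Q and received q from II-5 (qq), so III-3 is Qq.
Every other individual is either homozygous by phenotype or has at least one consistent homozygous assignment, so the count is 2.

2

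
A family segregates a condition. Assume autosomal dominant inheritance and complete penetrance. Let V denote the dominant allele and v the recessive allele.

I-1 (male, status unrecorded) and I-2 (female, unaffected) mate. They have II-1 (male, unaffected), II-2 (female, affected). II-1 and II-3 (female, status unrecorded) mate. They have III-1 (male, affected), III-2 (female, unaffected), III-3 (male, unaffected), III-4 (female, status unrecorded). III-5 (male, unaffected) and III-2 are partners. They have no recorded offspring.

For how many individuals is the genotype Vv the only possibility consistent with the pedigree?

4

Obligate heterozygotes: I-1 passed V to II-2 (Vv, whose v came from I-2) and passed v to II-1 (vv), so I-1 is Vv; II-2 is affected so carries V and received v from I-2 (vv), so II-2 is Vv; II-3 passed V to III-1 (Vv, whose v came from II-1) and passed v to III-2 (vv), so II-3 is Vv; III-1 is affected so carries V and received v from II-1 (vv), so III-1 is Vv.
Every other individual is either homozygous by phenotype or has at least one consistent homozygous assignment, so the count is 4.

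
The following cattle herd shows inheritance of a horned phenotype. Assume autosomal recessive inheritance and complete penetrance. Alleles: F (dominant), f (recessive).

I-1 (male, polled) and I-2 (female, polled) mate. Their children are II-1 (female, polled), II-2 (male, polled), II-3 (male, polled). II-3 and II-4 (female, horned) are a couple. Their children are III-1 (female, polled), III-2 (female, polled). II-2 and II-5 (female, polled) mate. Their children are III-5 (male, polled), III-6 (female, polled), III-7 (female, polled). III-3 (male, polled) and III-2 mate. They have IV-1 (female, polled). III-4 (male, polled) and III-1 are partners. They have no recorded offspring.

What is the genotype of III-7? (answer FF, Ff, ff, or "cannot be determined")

cannot be determined

III-7's phenotype allows FF or Ff, and no parent or child forces a single allele at both positions; consistent genotype assignments exist with III-7 as FF or Ff.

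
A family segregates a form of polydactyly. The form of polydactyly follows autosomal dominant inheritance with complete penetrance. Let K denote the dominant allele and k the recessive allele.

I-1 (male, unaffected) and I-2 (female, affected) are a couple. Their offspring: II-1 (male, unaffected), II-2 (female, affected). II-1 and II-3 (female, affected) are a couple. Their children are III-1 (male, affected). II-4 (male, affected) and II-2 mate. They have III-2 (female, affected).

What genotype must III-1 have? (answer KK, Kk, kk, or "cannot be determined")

From phenotype alone, III-1 is KK or Kk.
III-1 is affected so carries K and received k from II-1 (kk), so III-1 is Kk.

Kk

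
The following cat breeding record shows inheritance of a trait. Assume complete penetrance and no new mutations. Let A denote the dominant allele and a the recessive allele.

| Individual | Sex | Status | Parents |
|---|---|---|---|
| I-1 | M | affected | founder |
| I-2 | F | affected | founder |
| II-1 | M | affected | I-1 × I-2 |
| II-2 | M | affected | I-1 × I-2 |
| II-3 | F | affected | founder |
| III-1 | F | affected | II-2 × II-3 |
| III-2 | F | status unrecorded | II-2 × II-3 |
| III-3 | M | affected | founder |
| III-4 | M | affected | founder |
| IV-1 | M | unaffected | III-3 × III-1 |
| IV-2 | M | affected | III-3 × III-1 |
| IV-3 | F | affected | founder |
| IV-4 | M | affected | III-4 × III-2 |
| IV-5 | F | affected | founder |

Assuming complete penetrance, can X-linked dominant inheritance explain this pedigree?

A consistent assignment under X-linked dominant exists: I-1 X^A Y, I-2 X^A X^A, II-1 X^A Y, II-2 X^A Y, II-3 X^A X^a, III-1 X^A X^a, III-2 X^A X^A, III-3 X^A Y, III-4 X^A Y, IV-1 X^a Y, IV-2 X^A Y, IV-3 X^A X^A, IV-4 X^A Y, IV-5 X^A X^A.
In this assignment every recorded phenotype matches its genotype and every non-founder's genotype is obtainable from its parents' genotypes, so the pedigree is consistent.

Yes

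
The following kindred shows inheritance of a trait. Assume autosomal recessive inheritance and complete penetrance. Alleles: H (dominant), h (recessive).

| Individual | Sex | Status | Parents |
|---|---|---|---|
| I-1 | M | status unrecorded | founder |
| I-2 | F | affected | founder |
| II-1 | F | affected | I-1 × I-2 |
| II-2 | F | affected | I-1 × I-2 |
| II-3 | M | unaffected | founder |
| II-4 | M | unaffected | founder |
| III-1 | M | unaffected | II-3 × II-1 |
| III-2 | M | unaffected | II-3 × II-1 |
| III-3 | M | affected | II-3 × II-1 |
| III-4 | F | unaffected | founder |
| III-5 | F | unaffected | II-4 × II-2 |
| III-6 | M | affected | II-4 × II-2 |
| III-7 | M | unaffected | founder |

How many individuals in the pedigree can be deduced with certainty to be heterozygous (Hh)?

Obligate heterozygotes: II-3 is unaffected so carries H and passed h to III-3 (hh), so II-3 is Hh; II-4 is unaffected so carries H and passed h to III-6 (hh), so II-4 is Hh; III-1 is unaffected so carries H and received h from II-1 (hh), so III-1 is Hh; III-2 is unaffected so carries H and received h from II-1 (hh), so III-2 is Hh; III-5 is unaffected so carries H and received h from II-2 (hh), so III-5 is Hh.
Every other individual is either homozygous by phenotype or has at least one consistent homozygous assignment, so the count is 5.

5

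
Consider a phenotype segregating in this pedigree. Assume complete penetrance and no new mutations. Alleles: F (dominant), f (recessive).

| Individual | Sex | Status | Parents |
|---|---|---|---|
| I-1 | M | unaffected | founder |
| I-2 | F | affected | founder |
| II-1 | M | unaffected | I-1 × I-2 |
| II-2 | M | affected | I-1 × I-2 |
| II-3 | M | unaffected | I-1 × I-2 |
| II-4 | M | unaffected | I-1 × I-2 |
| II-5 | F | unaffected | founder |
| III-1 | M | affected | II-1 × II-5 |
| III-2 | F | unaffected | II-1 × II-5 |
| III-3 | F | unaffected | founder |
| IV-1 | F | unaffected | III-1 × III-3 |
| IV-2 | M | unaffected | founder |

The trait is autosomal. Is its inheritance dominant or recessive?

recessive

II-1 and II-5 are both unaffected yet have an affected child III-1. Under dominance, an affected child requires at least one affected parent, so the trait cannot be dominant.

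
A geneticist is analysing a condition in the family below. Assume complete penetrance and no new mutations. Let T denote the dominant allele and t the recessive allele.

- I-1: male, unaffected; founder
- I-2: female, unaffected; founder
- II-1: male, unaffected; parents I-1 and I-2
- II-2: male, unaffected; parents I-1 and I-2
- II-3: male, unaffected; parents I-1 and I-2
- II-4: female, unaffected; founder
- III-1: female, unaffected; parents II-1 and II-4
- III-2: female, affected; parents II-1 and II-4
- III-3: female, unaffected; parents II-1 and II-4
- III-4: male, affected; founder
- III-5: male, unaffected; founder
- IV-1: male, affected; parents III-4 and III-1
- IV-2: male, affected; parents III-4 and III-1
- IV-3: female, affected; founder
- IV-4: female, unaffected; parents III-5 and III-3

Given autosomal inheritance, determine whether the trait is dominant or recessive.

recessive

II-1 and II-4 are both unaffected yet have an affected child III-2. Under dominance, an affected child requires at least one affected parent, so the trait cannot be dominant.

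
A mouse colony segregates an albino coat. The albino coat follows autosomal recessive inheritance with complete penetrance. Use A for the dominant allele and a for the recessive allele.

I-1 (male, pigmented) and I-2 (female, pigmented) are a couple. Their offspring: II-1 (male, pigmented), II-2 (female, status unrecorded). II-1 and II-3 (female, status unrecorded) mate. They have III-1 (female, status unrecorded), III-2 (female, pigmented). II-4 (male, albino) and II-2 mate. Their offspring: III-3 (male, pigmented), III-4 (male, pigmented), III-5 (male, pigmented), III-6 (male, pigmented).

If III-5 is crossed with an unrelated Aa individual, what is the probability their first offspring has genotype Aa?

1/2

III-5 is pigmented so carries A and received a from II-4 (aa), so III-5 is Aa.
The cross gives 1/4 AA : 1/2 Aa : 1/4 aa, so P(offspring has genotype Aa) = 1/2.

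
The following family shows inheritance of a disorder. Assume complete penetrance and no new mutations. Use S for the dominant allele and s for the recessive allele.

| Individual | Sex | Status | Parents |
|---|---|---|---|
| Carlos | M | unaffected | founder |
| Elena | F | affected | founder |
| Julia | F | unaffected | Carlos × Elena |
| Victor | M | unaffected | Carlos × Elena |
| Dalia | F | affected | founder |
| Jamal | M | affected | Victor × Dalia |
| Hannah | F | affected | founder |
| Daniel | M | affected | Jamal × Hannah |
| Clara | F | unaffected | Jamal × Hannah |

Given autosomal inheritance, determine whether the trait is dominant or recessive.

Jamal and Hannah are both affected yet have an unaffected child Clara. Under a recessive model two affected parents are homozygous and every child would be affected, so the trait cannot be recessive.

dominant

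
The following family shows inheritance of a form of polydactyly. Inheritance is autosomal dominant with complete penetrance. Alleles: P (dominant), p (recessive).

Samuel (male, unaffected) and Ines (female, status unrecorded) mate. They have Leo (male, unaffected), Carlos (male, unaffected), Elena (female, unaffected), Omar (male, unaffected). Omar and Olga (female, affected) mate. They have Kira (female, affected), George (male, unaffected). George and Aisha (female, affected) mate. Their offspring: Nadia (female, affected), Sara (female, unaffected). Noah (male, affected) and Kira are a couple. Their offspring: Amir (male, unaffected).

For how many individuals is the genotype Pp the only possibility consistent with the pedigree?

5

Obligate heterozygotes: Olga is affected so carries P and passed p to George (pp), so Olga is Pp; Kira is affected so carries P and received p from Omar (pp), so Kira is Pp; Aisha is affected so carries P and passed p to Sara (pp), so Aisha is Pp; Noah is affected so carries P and passed p to Amir (pp), so Noah is Pp; Nadia is affected so carries P and received p from George (pp), so Nadia is Pp.
Every other individual is either homozygous by phenotype or has at least one consistent homozygous assignment, so the count is 5.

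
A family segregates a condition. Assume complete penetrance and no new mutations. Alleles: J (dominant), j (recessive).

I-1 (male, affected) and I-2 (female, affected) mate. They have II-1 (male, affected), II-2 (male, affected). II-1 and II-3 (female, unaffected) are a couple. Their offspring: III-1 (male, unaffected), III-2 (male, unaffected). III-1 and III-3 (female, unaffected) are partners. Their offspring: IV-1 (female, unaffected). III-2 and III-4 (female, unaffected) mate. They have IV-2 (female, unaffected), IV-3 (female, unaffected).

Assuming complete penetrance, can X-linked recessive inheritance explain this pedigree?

A consistent assignment under X-linked recessive exists: I-1 X^j Y, I-2 X^j X^j, II-1 X^j Y, II-2 X^j Y, II-3 X^J X^J, III-1 X^J Y, III-2 X^J Y, III-3 X^J X^J, III-4 X^J X^J, IV-1 X^J X^J, IV-2 X^J X^J, IV-3 X^J X^J.
In this assignment every recorded phenotype matches its genotype and every non-founder's genotype is obtainable from its parents' genotypes, so the pedigree is consistent.

Yes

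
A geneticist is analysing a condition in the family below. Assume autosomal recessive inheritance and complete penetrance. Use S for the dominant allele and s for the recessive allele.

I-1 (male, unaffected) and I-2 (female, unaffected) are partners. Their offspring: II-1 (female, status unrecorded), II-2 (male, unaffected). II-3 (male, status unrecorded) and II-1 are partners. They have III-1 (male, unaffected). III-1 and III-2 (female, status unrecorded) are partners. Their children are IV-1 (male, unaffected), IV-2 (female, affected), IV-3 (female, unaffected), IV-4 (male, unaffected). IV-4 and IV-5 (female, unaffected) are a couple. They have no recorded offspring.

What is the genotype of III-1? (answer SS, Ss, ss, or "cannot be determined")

From phenotype alone, III-1 is SS or Ss.
III-1 is unaffected so carries S and passed s to IV-2 (ss), so III-1 is Ss.

Ss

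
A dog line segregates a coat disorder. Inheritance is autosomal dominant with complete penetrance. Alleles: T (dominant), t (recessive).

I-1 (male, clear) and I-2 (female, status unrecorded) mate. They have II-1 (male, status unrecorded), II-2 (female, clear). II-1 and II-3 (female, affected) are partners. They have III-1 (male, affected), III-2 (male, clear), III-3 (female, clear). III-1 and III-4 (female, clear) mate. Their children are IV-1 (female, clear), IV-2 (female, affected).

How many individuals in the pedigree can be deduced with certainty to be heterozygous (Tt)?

3

Obligate heterozygotes: II-3 is affected so carries T and passed t to III-2 (tt), so II-3 is Tt; III-1 is affected so carries T and passed t to IV-1 (tt), so III-1 is Tt; IV-2 is affected so carries T and received t from III-4 (tt), so IV-2 is Tt.
Every other individual is either homozygous by phenotype or has at least one consistent homozygous assignment, so the count is 3.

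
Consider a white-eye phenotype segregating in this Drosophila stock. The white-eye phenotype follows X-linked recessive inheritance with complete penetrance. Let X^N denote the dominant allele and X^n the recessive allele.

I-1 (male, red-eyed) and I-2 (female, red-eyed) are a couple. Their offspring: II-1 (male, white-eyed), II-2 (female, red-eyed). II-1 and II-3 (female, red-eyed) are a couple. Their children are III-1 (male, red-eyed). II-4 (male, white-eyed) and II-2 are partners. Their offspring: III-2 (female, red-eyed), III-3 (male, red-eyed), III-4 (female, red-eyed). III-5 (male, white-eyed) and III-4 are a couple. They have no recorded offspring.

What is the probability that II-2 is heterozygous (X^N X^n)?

I-1 is red-eyed, so I-1 is X^N Y.
I-2 is red-eyed so carries N and passed n to II-1 (X^n Y), so I-2 is X^N X^n.
Their cross gives offspring ratios 1/2 X^N X^N : 1/2 X^N X^n. Conditioning on II-2 being red-eyed, P(X^N X^n) = 1/2 / 1 = 1/2 before taking II-2's own offspring into account.
II-4 is white-eyed, so II-4 is X^n Y.
Now use II-2's offspring. Probability of each recorded status — red-eyed daughter III-2: 1/2 if II-2 is X^N X^n, 1 if X^N X^N; red-eyed son III-3: 1/2 if II-2 is X^N X^n, 1 if X^N X^N; red-eyed daughter III-4: 1/2 if II-2 is X^N X^n, 1 if X^N X^N.
Bayes: P(X^N X^n) = 1/2·1/8 / (1/2·1/8 + 1/2·1) = 1/9.

1/9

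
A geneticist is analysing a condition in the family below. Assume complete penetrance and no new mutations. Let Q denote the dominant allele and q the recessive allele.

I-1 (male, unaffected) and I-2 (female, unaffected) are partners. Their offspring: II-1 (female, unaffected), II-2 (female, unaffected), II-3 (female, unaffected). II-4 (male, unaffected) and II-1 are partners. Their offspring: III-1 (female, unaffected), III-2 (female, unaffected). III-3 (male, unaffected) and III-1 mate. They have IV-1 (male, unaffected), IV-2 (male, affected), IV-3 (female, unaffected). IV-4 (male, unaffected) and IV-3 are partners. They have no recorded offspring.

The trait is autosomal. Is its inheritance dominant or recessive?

III-3 and III-1 are both unaffected yet have an affected child IV-2. Under dominance, an affected child requires at least one affected parent, so the trait cannot be dominant.

recessive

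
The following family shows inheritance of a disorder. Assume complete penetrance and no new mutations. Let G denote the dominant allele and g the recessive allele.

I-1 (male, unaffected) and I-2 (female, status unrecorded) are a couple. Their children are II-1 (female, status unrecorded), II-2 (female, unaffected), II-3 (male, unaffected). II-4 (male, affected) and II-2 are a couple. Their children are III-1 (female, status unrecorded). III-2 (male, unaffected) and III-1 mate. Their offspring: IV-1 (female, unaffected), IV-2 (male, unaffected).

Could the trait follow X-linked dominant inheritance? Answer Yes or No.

A consistent assignment under X-linked dominant exists: I-1 X^g Y, I-2 X^G X^g, II-1 X^G X^g, II-2 X^g X^g, II-3 X^g Y, II-4 X^G Y, III-1 X^G X^g, III-2 X^g Y, IV-1 X^g X^g, IV-2 X^g Y.
In this assignment every recorded phenotype matches its genotype and every non-founder's genotype is obtainable from its parents' genotypes, so the pedigree is consistent.

Yes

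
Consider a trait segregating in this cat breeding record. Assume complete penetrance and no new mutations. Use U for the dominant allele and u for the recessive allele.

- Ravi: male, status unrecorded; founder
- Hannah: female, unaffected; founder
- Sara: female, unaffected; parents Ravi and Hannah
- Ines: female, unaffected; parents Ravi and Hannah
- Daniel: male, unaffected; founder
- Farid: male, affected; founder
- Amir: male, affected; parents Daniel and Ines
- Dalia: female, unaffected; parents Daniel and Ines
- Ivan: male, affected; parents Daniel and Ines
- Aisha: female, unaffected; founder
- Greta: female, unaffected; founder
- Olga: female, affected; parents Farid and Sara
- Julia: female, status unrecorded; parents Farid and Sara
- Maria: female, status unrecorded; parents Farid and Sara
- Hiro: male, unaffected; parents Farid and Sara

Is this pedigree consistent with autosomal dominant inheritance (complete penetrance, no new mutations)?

Under autosomal dominant, Amir (affected, male) cannot arise from Daniel (unaffected) × Ines (unaffected).

No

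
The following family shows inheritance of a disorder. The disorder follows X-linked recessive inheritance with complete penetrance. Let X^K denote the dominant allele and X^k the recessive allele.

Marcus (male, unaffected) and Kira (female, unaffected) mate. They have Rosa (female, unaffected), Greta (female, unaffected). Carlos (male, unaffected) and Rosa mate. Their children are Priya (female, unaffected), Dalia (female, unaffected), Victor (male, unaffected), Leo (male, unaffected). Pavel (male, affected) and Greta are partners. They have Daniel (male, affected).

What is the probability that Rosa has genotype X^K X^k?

Marcus is unaffected, so Marcus is X^K Y.
Kira is unaffected so carries K and passed k to Greta (X^K X^k, whose K came from Marcus), so Kira is X^K X^k.
Their cross gives offspring ratios 1/2 X^K X^K : 1/2 X^K X^k. Conditioning on Rosa being unaffected, P(X^K X^k) = 1/2 / 1 = 1/2 before taking Rosa's own offspring into account.
Carlos is unaffected, so Carlos is X^K Y.
Now use Rosa's offspring. Probability of each recorded status — unaffected son Victor: 1/2 if Rosa is X^K X^k, 1 if X^K X^K; unaffected son Leo: 1/2 if Rosa is X^K X^k, 1 if X^K X^K. (Priya, Dalia: equally likely either way, so uninformative.)
Bayes: P(X^K X^k) = 1/2·1/4 / (1/2·1/4 + 1/2·1) = 1/5.

1/5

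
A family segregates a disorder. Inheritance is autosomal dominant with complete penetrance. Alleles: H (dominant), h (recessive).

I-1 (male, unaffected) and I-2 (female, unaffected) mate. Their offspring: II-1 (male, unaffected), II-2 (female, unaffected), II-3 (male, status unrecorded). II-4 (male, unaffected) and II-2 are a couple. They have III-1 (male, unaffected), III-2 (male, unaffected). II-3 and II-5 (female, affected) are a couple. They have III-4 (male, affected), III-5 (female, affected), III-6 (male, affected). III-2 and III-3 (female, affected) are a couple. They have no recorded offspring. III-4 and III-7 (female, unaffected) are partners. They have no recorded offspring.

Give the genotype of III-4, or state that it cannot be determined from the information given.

Hh

From phenotype alone, III-4 is HH or Hh.
III-4 is affected so carries H and received h from II-3 (hh), so III-4 is Hh.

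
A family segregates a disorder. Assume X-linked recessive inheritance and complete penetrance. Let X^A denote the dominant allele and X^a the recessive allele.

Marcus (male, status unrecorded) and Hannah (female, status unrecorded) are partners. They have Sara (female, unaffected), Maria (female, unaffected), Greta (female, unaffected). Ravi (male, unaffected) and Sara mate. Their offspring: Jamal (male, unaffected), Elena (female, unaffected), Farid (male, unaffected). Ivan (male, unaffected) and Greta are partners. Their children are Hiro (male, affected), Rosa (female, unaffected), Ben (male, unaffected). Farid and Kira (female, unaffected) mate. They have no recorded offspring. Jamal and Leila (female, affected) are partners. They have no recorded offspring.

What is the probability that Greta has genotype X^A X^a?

1

Greta is unaffected so carries A and passed a to Hiro (X^a Y), so Greta is X^A X^a, giving P(X^A X^a) = 1.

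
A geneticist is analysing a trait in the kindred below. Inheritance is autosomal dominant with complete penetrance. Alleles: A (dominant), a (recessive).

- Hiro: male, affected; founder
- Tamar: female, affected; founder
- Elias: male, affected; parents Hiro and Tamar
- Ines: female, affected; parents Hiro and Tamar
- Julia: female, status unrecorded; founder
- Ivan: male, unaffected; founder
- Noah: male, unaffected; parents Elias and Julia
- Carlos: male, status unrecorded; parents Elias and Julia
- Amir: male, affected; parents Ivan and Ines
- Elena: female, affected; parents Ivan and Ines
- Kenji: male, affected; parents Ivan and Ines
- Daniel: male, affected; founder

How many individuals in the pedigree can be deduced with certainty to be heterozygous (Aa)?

Obligate heterozygotes: Elias is affected so carries A and passed a to Noah (aa), so Elias is Aa; Amir is affected so carries A and received a from Ivan (aa), so Amir is Aa; Elena is affected so carries A and received a from Ivan (aa), so Elena is Aa; Kenji is affected so carries A and received a from Ivan (aa), so Kenji is Aa.
Every other individual is either homozygous by phenotype or has at least one consistent homozygous assignment, so the count is 4.

4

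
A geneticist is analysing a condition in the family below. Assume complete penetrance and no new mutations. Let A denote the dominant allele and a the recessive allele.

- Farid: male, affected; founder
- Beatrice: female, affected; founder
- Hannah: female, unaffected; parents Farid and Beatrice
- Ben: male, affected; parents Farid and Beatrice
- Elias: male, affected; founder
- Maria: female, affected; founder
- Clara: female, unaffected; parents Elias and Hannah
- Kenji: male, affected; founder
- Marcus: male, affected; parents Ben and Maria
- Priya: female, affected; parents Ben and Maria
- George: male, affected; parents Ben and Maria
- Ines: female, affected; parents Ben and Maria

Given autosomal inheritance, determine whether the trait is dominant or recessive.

dominant

Farid and Beatrice are both affected yet have an unaffected child Hannah. Under a recessive model two affected parents are homozygous and every child would be affected, so the trait cannot be recessive.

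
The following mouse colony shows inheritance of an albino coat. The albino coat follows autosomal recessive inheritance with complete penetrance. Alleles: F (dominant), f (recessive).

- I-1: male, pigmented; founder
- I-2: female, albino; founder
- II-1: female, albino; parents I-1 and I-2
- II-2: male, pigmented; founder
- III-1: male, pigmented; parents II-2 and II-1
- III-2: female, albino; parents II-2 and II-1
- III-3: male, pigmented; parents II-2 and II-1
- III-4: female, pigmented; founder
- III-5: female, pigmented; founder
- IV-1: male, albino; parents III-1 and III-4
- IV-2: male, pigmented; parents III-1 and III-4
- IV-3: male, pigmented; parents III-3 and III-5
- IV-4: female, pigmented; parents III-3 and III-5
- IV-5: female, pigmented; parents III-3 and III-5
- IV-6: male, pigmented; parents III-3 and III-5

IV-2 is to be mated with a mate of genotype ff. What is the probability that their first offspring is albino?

1/3

III-1 is pigmented so carries F and received f from II-1 (ff), so III-1 is Ff.
III-4 is pigmented so carries F and passed f to IV-1 (ff), so III-4 is Ff.
IV-2 is a pigmented offspring of III-1 (Ff) × III-4 (Ff), whose cross gives 1/4 FF : 1/2 Ff : 1/4 ff; conditioning on being pigmented, IV-2 is FF with probability 1/3, Ff with probability 2/3.
Summing over parental genotype combinations, P(offspring is albino) = 2/3·1/2 = 1/3.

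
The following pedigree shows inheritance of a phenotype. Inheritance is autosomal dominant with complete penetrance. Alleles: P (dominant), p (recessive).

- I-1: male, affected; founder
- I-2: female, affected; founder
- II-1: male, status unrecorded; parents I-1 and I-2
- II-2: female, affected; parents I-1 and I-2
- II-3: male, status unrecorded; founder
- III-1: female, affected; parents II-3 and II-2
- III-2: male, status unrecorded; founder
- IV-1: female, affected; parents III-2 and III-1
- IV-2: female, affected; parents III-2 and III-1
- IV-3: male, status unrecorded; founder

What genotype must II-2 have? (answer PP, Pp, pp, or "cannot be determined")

cannot be determined

II-2's phenotype allows PP or Pp, and no parent or child forces a single allele at both positions; consistent genotype assignments exist with II-2 as PP or Pp.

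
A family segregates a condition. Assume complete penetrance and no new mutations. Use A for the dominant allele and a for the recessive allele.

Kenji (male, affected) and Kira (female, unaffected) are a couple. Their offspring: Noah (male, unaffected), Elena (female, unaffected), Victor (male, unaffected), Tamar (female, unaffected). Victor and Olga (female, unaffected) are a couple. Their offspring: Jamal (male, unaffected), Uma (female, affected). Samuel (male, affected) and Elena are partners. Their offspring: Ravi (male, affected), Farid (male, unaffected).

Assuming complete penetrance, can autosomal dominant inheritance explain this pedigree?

No

Under autosomal dominant, Uma (affected, female) cannot arise from Victor (unaffected) × Olga (unaffected).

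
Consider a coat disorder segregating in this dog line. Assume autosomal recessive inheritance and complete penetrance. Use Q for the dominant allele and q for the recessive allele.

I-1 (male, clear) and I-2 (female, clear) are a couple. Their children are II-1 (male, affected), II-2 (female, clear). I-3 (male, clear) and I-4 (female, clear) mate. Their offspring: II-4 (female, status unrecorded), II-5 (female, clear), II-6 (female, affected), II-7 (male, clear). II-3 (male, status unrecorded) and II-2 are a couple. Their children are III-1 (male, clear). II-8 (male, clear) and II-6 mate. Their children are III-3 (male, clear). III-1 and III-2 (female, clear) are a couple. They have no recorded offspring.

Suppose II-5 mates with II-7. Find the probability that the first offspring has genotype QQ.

4/9

I-3 is clear so carries Q and passed q to II-6 (qq), so I-3 is Qq.
I-4 is clear so carries Q and passed q to II-6 (qq), so I-4 is Qq.
II-5 is a clear offspring of I-3 (Qq) × I-4 (Qq), whose cross gives 1/4 QQ : 1/2 Qq : 1/4 qq; conditioning on being clear, II-5 is QQ with probability 1/3, Qq with probability 2/3.
II-7 is a clear offspring of I-3 (Qq) × I-4 (Qq), whose cross gives 1/4 QQ : 1/2 Qq : 1/4 qq; conditioning on being clear, II-7 is QQ with probability 1/3, Qq with probability 2/3.
Summing over parental genotype combinations, P(offspring has genotype QQ) = 1/9·1 + 2/9·1/2 + 2/9·1/2 + 4/9·1/4 = 4/9.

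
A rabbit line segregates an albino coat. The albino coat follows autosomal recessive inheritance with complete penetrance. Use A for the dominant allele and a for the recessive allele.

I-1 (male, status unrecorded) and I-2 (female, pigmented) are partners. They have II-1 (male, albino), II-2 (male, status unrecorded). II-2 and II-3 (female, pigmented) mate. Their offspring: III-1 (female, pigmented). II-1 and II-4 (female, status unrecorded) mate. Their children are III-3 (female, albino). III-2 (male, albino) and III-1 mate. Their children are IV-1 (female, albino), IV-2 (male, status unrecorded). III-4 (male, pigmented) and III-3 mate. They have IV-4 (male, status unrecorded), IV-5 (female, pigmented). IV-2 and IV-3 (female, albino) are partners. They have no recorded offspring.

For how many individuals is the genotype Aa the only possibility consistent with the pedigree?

Obligate heterozygotes: I-2 is pigmented so carries A and passed a to II-1 (aa), so I-2 is Aa; III-1 is pigmented so carries A and passed a to IV-1 (aa), so III-1 is Aa; IV-5 is pigmented so carries A and received a from III-3 (aa), so IV-5 is Aa.
Every other individual is either homozygous by phenotype or has at least one consistent homozygous assignment, so the count is 3.

3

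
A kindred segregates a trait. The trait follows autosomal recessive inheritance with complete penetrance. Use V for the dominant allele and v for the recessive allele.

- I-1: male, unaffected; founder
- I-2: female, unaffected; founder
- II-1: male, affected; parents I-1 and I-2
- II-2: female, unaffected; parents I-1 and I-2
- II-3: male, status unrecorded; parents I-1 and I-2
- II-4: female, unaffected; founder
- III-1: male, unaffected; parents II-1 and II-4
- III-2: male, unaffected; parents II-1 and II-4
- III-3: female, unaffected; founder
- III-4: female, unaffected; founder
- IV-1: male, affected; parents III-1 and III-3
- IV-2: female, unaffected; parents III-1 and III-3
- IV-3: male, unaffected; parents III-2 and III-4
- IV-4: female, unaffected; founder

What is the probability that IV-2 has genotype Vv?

III-1 is unaffected so carries V and received v from II-1 (vv), so III-1 is Vv.
III-3 is unaffected so carries V and passed v to IV-1 (vv), so III-3 is Vv.
Their cross gives offspring ratios 1/4 VV : 1/2 Vv : 1/4 vv. Conditioning on IV-2 being unaffected, P(Vv) = 1/2 / 3/4 = 2/3.

2/3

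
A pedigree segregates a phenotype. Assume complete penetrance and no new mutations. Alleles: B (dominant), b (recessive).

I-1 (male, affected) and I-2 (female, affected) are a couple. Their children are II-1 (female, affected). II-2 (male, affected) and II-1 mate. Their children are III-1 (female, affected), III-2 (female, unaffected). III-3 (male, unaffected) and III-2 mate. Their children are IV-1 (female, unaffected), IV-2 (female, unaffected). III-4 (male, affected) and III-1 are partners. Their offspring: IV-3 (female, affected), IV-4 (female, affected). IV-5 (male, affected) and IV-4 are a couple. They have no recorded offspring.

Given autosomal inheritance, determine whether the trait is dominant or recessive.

II-2 and II-1 are both affected yet have an unaffected child III-2. Under a recessive model two affected parents are homozygous and every child would be affected, so the trait cannot be recessive.

dominant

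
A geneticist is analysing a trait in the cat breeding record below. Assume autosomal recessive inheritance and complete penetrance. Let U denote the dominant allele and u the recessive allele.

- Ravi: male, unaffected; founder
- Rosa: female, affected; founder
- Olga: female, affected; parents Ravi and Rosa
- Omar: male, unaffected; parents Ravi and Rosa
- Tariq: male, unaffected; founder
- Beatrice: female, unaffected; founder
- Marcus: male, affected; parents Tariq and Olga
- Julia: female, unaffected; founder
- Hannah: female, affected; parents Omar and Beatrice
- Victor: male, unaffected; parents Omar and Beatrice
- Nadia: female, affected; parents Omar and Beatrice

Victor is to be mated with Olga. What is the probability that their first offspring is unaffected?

Omar is unaffected so carries U and received u from Rosa (uu), so Omar is Uu.
Beatrice is unaffected so carries U and passed u to Hannah (uu), so Beatrice is Uu.
Victor is an unaffected offspring of Omar (Uu) × Beatrice (Uu), whose cross gives 1/4 UU : 1/2 Uu : 1/4 uu; conditioning on being unaffected, Victor is UU with probability 1/3, Uu with probability 2/3.
Olga is affected, so Olga is uu.
Summing over parental genotype combinations, P(offspring is unaffected) = 1/3·1 + 2/3·1/2 = 2/3.

2/3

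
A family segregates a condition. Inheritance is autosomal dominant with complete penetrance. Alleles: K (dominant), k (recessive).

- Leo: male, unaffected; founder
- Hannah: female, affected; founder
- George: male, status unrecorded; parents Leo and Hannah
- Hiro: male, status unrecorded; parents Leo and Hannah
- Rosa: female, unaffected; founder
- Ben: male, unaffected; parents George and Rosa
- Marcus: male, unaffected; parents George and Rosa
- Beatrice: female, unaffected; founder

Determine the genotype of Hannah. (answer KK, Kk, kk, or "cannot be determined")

Hannah's phenotype allows KK or Kk, and no parent or child forces a single allele at both positions; consistent genotype assignments exist with Hannah as KK or Kk.

cannot be determined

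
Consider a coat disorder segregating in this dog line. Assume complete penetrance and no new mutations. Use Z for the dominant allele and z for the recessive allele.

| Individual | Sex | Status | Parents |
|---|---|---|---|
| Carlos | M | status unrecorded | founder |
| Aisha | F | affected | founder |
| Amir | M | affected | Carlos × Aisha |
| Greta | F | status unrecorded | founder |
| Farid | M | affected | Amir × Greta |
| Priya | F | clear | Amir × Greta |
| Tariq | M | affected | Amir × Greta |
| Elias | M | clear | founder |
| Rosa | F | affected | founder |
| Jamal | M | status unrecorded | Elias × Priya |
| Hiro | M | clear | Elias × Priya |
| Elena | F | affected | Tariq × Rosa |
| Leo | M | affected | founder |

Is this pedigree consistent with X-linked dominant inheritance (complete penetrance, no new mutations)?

Under X-linked dominant, Priya (clear, female) cannot arise from Amir (affected) × Greta (unrecorded).

No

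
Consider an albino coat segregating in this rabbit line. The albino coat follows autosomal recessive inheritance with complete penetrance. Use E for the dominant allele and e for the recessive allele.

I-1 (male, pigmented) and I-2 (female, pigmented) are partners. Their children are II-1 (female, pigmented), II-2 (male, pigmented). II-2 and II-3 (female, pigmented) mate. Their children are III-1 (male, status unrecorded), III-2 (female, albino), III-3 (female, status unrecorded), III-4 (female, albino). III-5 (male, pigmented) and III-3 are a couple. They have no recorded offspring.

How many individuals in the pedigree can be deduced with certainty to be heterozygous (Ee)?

2

Obligate heterozygotes: II-2 is pigmented so carries E and passed e to III-2 (ee), so II-2 is Ee; II-3 is pigmented so carries E and passed e to III-2 (ee), so II-3 is Ee.
Every other individual is either homozygous by phenotype or has at least one consistent homozygous assignment, so the count is 2.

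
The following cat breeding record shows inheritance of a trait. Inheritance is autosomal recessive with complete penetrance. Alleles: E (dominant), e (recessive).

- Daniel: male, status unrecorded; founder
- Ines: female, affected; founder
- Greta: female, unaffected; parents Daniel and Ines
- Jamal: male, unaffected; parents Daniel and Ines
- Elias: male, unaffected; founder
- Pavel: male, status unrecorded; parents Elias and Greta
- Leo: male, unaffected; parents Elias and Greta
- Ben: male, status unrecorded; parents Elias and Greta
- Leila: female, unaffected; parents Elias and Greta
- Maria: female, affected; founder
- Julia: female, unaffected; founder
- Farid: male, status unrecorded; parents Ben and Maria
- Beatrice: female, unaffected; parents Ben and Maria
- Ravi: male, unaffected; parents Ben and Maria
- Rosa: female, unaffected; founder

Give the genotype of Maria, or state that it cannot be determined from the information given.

Maria is affected, so Maria is ee.

ee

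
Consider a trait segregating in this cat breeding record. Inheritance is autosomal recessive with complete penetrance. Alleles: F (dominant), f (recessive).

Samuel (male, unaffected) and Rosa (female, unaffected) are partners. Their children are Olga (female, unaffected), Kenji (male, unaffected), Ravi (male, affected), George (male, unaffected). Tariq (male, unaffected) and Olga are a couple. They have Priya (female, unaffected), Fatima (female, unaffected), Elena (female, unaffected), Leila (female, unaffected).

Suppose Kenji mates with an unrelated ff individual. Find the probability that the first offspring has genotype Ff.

Samuel is unaffected so carries F and passed f to Ravi (ff), so Samuel is Ff.
Rosa is unaffected so carries F and passed f to Ravi (ff), so Rosa is Ff.
Kenji is an unaffected offspring of Samuel (Ff) × Rosa (Ff), whose cross gives 1/4 FF : 1/2 Ff : 1/4 ff; conditioning on being unaffected, Kenji is FF with probability 1/3, Ff with probability 2/3.
Summing over parental genotype combinations, P(offspring has genotype Ff) = 1/3·1 + 2/3·1/2 = 2/3.

2/3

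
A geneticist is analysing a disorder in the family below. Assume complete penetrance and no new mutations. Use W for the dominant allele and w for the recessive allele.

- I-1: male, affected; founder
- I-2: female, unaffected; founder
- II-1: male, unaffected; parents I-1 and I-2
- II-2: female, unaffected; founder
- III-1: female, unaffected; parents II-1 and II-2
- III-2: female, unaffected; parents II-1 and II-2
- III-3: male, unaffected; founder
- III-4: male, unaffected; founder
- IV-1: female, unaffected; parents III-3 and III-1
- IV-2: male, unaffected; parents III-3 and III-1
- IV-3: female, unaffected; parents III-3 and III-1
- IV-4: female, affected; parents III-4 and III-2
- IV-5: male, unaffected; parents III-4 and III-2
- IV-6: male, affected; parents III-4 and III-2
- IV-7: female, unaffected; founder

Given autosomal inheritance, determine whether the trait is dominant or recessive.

recessive

III-4 and III-2 are both unaffected yet have an affected child IV-4. Under dominance, an affected child requires at least one affected parent, so the trait cannot be dominant.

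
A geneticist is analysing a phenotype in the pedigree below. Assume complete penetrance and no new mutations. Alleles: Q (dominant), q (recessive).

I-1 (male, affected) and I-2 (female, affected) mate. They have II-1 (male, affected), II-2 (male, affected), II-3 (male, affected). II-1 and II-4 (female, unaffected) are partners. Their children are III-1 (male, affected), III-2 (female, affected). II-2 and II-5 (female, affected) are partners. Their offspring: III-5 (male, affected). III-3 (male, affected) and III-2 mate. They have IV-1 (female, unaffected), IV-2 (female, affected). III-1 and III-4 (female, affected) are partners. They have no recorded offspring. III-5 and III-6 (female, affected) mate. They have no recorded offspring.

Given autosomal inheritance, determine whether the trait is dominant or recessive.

III-3 and III-2 are both affected yet have an unaffected child IV-1. Under a recessive model two affected parents are homozygous and every child would be affected, so the trait cannot be recessive.

dominant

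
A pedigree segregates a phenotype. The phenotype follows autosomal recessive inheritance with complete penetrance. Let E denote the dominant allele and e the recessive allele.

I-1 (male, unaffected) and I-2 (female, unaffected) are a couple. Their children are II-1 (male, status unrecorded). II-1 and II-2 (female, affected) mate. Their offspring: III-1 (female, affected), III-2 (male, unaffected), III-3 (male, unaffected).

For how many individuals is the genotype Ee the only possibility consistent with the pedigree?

3

Obligate heterozygotes: II-1 passed E to III-2 (Ee, whose e came from II-2) and passed e to III-1 (ee), so II-1 is Ee; III-2 is unaffected so carries E and received e from II-2 (ee), so III-2 is Ee; III-3 is unaffected so carries E and received e from II-2 (ee), so III-3 is Ee.
Every other individual is either homozygous by phenotype or has at least one consistent homozygous assignment, so the count is 3.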